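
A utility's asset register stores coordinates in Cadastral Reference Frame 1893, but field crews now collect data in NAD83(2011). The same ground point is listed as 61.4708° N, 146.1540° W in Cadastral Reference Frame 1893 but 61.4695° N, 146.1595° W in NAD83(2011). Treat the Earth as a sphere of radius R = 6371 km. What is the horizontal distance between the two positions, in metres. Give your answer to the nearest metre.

326 m

Δφ = 61.4695° − 61.4708° = -0.0013°; Δλ = -146.1595° − -146.1540° = -0.0055°.
1° along a meridian = πR/180 = 111195 m.
ΔN = Δφ × 111195 = -144.6 m; ΔE = Δλ × 111195 × cos(61.4708°) = -0.0055 × 111195 × 0.477607 = -292.1 m.
Distance = √(ΔE² + ΔN²) = √((-292.1)² + (-144.6)²) = 325.9 m.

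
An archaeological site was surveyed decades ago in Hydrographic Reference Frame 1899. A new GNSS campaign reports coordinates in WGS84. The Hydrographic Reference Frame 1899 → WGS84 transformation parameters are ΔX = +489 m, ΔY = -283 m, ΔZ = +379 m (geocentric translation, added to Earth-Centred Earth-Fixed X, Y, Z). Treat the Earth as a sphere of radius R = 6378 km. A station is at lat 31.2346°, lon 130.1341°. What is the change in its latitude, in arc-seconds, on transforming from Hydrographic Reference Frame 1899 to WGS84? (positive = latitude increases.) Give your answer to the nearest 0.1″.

sin φ = 0.518543, cos φ = 0.855051, sin λ = 0.764538, cos λ = -0.644579.
North component: ΔN = −sin φ cos λ·ΔX − sin φ sin λ·ΔY + cos φ·ΔZ = −(0.518543)(-0.644579)(489) − (0.518543)(0.764538)(-283) + (0.855051)(379) = 599.70 m.
1° of latitude spans πR/180 = 111317 m, so Δφ = 599.70 / 111317 × 3600 = 19.394″.

Δφ = 19.4″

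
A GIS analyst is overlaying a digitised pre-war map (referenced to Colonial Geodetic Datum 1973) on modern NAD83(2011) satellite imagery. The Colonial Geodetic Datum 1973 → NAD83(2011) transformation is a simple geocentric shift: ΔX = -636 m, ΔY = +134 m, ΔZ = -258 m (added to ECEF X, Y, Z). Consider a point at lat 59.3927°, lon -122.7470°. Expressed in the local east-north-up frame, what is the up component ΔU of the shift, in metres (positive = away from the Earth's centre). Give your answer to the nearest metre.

The local up (radial) axis is (cos φ cos λ, cos φ sin λ, sin φ), giving ΔU = 175.164 − 57.383 − 222.055 = -104.27 m.

ΔU = -104 m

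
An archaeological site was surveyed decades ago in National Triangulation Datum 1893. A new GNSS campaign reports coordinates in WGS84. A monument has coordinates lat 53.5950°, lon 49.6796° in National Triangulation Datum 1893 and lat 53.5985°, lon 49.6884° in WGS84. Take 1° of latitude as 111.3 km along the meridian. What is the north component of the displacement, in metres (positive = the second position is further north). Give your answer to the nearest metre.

Δφ = 53.5985° − 53.5950° = +0.0035°; Δλ = 49.6884° − 49.6796° = +0.0088°.
ΔN = Δφ × 111300 = 389.6 m; ΔE = Δλ × 111300 × cos(53.5950°) = +0.0088 × 111300 × 0.593489 = 581.3 m.

ΔN = 390 m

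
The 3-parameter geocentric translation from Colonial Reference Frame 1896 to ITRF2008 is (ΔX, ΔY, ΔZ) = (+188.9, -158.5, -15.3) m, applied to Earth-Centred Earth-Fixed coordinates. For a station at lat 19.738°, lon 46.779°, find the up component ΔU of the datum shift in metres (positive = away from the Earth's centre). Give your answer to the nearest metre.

The local up (radial) axis is (cos φ cos λ, cos φ sin λ, sin φ), giving ΔU = 121.761 − 108.716 − 5.167 = 7.88 m.

ΔU = 8 m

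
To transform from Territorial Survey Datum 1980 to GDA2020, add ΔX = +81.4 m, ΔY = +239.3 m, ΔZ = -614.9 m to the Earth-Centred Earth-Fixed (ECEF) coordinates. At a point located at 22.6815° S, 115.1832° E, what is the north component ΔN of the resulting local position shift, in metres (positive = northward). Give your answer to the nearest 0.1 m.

ΔN = -497.2 m

The local north axis is (−sin φ cos λ, −sin φ sin λ, cos φ), giving ΔN = -13.356 + 83.505 − 567.345 = -497.20 m.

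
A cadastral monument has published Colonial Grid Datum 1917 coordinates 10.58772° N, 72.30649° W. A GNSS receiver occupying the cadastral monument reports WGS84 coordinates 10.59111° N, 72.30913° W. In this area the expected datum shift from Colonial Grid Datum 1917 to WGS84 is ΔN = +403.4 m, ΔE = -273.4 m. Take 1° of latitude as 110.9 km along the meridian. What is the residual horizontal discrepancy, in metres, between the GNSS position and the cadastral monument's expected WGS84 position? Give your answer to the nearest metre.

Observed coordinate differences: Δφ = +0.00339°, Δλ = -0.00264°.
Converting to metres (1° lat = 110900 m, cos φ = 0.982975): observed ΔN = 376.0 m, observed ΔE = -287.8 m.
Subtracting the expected shift leaves a residual of 376.0 − (403.4) = -27.4 m north and -287.8 − (-273.4) = -14.4 m east.
Residual distance = √((-27.4)² + (-14.4)²) = 31.0 m.

31 m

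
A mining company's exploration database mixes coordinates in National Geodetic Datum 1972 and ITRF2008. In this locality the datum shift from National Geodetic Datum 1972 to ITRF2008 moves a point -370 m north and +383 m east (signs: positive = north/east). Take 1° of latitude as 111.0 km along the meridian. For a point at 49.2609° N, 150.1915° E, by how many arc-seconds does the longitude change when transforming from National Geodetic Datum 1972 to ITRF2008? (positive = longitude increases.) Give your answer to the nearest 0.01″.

Δλ = 19.03″

At latitude 49.2609°, cos φ = 0.652616.
1° of longitude at this latitude = 111.0 × cos φ = 72.44 km, so Δλ = 383.0 / 72440.3 = 0.0052871° = 19.034″.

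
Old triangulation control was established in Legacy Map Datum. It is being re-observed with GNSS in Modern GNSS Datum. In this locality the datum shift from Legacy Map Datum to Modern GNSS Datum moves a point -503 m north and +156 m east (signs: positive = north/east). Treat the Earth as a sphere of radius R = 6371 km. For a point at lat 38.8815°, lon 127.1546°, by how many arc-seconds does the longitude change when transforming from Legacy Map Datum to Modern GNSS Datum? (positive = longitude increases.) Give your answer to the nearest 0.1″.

Δλ = 6.5″

At latitude 38.8815°, cos φ = 0.778446.
One radian of longitude at latitude φ spans R cos φ, so Δλ = ΔE / (R cos φ) = 156.0 / (6371000 × 0.778446) = 3.1455e-05 rad = 6.488″.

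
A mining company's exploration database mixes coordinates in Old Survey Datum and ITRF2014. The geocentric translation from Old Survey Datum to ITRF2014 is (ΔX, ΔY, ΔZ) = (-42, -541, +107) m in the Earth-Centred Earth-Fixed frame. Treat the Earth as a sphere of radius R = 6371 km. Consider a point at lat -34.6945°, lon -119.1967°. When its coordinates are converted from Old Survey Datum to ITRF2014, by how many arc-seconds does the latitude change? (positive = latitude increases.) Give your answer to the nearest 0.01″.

Δφ = 11.93″

sin φ = -0.569201, cos φ = 0.822199, sin λ = -0.872950, cos λ = -0.487809.
North component: ΔN = −sin φ cos λ·ΔX − sin φ sin λ·ΔY + cos φ·ΔZ = −(-0.569201)(-0.487809)(-42) − (-0.569201)(-0.872950)(-541) + (0.822199)(107) = 368.45 m.
1° of latitude spans πR/180 = 111195 m, so Δφ = 368.45 / 111195 × 3600 = 11.929″.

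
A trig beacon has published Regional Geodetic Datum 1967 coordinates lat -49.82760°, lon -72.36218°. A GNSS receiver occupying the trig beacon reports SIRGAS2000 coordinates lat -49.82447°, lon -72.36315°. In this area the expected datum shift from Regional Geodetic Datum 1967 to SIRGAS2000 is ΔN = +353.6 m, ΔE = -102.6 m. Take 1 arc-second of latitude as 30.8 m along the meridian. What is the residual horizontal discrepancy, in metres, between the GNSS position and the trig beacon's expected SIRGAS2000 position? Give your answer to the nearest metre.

Observed coordinate differences: Δφ = +0.00313°, Δλ = -0.00097°.
Converting to metres (1° lat = 110880 m, cos φ = 0.645090): observed ΔN = 347.1 m, observed ΔE = -69.4 m.
Subtracting the expected shift leaves a residual of 347.1 − (353.6) = -6.5 m north and -69.4 − (-102.6) = 33.2 m east.
Residual distance = √((-6.5)² + 33.2²) = 33.9 m.

34 m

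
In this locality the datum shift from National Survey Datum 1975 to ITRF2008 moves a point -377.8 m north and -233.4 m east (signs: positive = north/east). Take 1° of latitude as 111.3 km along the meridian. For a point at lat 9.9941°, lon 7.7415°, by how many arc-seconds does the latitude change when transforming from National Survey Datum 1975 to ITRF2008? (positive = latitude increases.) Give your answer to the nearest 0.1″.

1° of latitude = 111.3 km, so Δφ = -377.8 / 111300 = -0.0033944° = -12.220″.

Δφ = -12.2″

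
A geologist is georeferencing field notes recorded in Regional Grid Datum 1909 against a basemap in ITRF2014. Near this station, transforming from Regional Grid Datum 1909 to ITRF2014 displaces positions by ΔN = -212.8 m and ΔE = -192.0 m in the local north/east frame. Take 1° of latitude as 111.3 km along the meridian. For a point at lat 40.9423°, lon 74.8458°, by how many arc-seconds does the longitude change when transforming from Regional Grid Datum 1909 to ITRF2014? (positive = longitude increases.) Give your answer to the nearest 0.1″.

At latitude 40.9423°, cos φ = 0.755370.
1° of longitude at this latitude = 111.3 × cos φ = 84.07 km, so Δλ = -192.0 / 84072.7 = -0.0022837° = -8.221″.

Δλ = -8.2″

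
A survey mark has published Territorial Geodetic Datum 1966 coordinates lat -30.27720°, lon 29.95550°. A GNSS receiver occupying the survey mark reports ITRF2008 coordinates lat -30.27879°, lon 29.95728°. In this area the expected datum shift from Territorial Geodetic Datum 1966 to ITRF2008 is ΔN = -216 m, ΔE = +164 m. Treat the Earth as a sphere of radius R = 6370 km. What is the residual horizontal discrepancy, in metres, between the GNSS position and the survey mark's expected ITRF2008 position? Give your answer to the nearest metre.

40 m

Observed coordinate differences: Δφ = -0.00159°, Δλ = +0.00178°.
Converting to metres (1° lat = 111177 m, cos φ = 0.863596): observed ΔN = -176.8 m, observed ΔE = 170.9 m.
Subtracting the expected shift leaves a residual of -176.8 − (-216) = 39.2 m north and 170.9 − (164) = 6.9 m east.
Residual distance = √(39.2² + 6.9²) = 39.8 m.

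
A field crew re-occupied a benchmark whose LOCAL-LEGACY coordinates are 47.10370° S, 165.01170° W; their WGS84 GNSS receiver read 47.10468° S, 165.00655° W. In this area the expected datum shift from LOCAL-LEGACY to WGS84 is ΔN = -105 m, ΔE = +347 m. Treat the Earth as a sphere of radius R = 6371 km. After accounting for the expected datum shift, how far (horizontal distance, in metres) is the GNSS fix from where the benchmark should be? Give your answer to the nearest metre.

Observed coordinate differences: Δφ = -0.00098°, Δλ = +0.00515°.
Converting to metres (1° lat = 111195 m, cos φ = 0.680674): observed ΔN = -109.0 m, observed ΔE = 389.8 m.
Subtracting the expected shift leaves a residual of -109.0 − (-105) = -4.0 m north and 389.8 − (347) = 42.8 m east.
Residual distance = √((-4.0)² + 42.8²) = 43.0 m.

43 m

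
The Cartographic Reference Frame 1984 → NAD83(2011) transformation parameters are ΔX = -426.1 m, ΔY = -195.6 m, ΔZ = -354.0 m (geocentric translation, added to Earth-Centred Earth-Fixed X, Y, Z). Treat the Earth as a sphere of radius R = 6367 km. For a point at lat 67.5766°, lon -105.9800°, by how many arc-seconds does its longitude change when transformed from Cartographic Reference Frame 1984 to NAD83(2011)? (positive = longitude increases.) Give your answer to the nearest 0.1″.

sin φ = 0.924390, cos φ = 0.381448, sin λ = -0.961358, cos λ = -0.275302.
East component: ΔE = −sin λ·ΔX + cos λ·ΔY = −(-0.961358)(-426.1) + (-0.275302)(-195.6) = -355.79 m.
1° of latitude spans πR/180 = 111125 m; at latitude φ, 1° of longitude spans that × cos φ = 42388.4 m, so Δλ = -355.79 / 42388.4 × 3600 = -30.216″.

Δλ = -30.2″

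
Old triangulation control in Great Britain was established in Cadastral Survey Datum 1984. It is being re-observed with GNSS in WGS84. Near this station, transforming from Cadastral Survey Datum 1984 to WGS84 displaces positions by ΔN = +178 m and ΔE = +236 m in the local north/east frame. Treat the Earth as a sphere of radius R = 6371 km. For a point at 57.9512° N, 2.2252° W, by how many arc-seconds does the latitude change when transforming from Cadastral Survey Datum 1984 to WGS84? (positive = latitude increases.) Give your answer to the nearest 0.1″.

Δφ = 5.8″

On a sphere of radius R, 1 rad of latitude = R, so Δφ = ΔN / R = 178.0 / 6371000 = 2.7939e-05 rad = 5.763″.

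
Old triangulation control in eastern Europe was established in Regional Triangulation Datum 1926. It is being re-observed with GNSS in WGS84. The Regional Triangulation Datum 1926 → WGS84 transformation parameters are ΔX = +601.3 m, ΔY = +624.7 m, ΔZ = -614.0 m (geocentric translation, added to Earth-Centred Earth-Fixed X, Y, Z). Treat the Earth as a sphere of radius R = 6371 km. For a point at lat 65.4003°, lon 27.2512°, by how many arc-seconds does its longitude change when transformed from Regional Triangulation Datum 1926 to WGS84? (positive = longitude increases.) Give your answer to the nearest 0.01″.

sin φ = 0.909238, cos φ = 0.416276, sin λ = 0.457893, cos λ = 0.889008.
East component: ΔE = −sin λ·ΔX + cos λ·ΔY = −(0.457893)(601.3) + (0.889008)(624.7) = 280.03 m.
1° of latitude spans πR/180 = 111195 m; at latitude φ, 1° of longitude spans that × cos φ = 46287.8 m, so Δλ = 280.03 / 46287.8 × 3600 = 21.779″.

Δλ = 21.78″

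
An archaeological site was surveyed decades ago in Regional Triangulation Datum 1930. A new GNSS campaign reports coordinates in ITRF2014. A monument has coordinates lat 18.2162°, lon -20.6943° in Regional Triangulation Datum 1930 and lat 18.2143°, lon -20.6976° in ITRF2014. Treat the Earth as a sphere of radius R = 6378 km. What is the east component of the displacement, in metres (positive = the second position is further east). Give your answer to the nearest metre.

Δφ = 18.2143° − 18.2162° = -0.0019°; Δλ = -20.6976° − -20.6943° = -0.0033°.
1° along a meridian = πR/180 = 111317 m.
ΔN = Δφ × 111317 = -211.5 m; ΔE = Δλ × 111317 × cos(18.2162°) = -0.0033 × 111317 × 0.949884 = -348.9 m.

ΔE = -349 m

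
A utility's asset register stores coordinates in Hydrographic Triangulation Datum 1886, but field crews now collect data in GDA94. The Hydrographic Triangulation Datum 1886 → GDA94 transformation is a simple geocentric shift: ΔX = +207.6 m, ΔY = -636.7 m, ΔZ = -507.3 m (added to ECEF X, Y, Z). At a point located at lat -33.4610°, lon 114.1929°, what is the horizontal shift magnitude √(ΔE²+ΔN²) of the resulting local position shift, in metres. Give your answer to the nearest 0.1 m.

At φ = -33.4610°, λ = 114.1929°: sin φ = -0.551369, cos φ = 0.834261, sin λ = 0.912171, cos λ = -0.409810.
ΔE = −sin λ·ΔX + cos λ·ΔY = −(0.912171)·(207.6) + (-0.409810)·(-636.7) = 71.56 m.
ΔN = −sin φ cos λ·ΔX − sin φ sin λ·ΔY + cos φ·ΔZ = −(-0.551369)(-0.409810)(207.6) − (-0.551369)(0.912171)(-636.7) + (0.834261)(-507.3) = -790.35 m.
Horizontal magnitude = √(ΔE² + ΔN²) = √(71.56² + (-790.35)²) = 793.59 m.

793.6 m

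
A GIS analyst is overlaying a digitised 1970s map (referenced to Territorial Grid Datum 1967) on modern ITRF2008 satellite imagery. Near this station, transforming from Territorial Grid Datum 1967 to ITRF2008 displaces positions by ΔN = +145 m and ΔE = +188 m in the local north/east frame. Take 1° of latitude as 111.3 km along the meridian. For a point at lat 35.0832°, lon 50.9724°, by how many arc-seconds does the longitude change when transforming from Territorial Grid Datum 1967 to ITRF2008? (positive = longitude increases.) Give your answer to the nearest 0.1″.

At latitude 35.0832°, cos φ = 0.818318.
1° of longitude at this latitude = 111.3 × cos φ = 91.08 km, so Δλ = 188.0 / 91078.8 = 0.0020641° = 7.431″.

Δλ = 7.4″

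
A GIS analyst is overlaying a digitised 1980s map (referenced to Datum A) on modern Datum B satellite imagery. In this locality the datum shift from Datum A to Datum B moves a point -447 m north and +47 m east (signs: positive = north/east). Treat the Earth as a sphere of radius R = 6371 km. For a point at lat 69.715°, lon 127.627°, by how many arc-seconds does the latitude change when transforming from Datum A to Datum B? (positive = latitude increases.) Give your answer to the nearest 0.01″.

Δφ = -14.47″

On a sphere of radius R, 1 rad of latitude = R, so Δφ = ΔN / R = -447.0 / 6371000 = -7.0162e-05 rad = -14.472″.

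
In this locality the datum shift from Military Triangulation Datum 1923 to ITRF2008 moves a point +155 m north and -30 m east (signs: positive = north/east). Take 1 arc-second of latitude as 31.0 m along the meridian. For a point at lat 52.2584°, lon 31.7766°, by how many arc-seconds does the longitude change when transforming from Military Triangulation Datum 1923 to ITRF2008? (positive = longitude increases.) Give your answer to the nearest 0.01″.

Δλ = -1.58″

At latitude 52.2584°, cos φ = 0.612101.
1″ of longitude at this latitude = 31.00 × cos φ = 18.9751 m, so Δλ = -30.0 / 18.9751 = -1.581″.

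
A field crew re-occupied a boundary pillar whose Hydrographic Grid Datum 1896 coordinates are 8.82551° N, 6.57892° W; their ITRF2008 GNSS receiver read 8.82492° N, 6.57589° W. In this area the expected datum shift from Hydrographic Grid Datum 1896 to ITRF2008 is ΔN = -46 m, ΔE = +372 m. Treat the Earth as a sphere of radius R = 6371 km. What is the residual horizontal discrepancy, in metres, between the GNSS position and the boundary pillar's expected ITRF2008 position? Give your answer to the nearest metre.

Observed coordinate differences: Δφ = -0.00059°, Δλ = +0.00303°.
Converting to metres (1° lat = 111195 m, cos φ = 0.988160): observed ΔN = -65.6 m, observed ΔE = 332.9 m.
Subtracting the expected shift leaves a residual of -65.6 − (-46) = -19.6 m north and 332.9 − (372) = -39.1 m east.
Residual distance = √((-19.6)² + (-39.1)²) = 43.7 m.

44 m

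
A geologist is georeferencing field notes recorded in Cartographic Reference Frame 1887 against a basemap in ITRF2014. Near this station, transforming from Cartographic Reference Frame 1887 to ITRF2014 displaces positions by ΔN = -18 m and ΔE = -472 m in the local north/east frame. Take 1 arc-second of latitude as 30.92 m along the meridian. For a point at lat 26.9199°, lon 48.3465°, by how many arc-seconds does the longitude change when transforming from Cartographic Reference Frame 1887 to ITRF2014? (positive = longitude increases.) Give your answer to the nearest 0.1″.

Δλ = -17.1″

At latitude 26.9199°, cos φ = 0.891640.
1″ of longitude at this latitude = 30.92 × cos φ = 27.5695 m, so Δλ = -472.0 / 27.5695 = -17.120″.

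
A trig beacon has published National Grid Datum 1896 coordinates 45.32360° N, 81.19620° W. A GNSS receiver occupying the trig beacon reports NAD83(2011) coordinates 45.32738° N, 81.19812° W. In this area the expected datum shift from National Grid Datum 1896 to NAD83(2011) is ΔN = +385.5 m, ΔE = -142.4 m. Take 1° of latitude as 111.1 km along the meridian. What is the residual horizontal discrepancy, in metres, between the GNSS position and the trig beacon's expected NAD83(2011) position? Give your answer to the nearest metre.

35 m

Observed coordinate differences: Δφ = +0.00378°, Δλ = -0.00192°.
Converting to metres (1° lat = 111100 m, cos φ = 0.703102): observed ΔN = 420.0 m, observed ΔE = -150.0 m.
Subtracting the expected shift leaves a residual of 420.0 − (385.5) = 34.5 m north and -150.0 − (-142.4) = -7.6 m east.
Residual distance = √(34.5² + (-7.6)²) = 35.3 m.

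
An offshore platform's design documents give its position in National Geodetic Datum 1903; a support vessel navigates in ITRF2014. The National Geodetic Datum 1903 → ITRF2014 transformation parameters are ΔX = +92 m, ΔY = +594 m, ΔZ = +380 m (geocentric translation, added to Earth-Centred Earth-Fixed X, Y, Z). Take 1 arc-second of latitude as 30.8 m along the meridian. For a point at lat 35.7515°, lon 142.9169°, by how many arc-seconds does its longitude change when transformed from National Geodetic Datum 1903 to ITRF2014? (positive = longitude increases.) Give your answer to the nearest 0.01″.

Δλ = -21.18″

sin φ = 0.584271, cos φ = 0.811559, sin λ = 0.602973, cos λ = -0.797762.
East component: ΔE = −sin λ·ΔX + cos λ·ΔY = −(0.602973)(92) + (-0.797762)(594) = -529.34 m.
1° of latitude spans 3600 × 30.80 = 110880 m; at latitude φ, 1° of longitude spans that × cos φ = 89985.6 m, so Δλ = -529.34 / 89985.6 × 3600 = -21.177″.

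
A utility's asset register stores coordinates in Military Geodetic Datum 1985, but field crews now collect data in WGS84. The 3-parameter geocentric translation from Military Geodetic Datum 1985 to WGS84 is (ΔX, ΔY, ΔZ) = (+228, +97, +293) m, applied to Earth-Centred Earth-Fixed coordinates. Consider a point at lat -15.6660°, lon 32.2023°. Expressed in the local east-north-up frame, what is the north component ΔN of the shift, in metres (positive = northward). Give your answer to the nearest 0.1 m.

The local north axis is (−sin φ cos λ, −sin φ sin λ, cos φ), giving ΔN = 52.096 + 13.958 + 282.116 = 348.17 m.

ΔN = 348.2 m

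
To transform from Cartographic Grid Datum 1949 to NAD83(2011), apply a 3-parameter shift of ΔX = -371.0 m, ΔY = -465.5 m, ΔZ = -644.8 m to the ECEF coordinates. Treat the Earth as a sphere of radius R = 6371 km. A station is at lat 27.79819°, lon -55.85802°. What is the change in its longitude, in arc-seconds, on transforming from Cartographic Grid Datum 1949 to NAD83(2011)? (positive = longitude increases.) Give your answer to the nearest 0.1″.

Δλ = -20.8″

sin φ = 0.466359, cos φ = 0.884596, sin λ = -0.827649, cos λ = 0.561246.
East component: ΔE = −sin λ·ΔX + cos λ·ΔY = −(-0.827649)(-371.0) + (0.561246)(-465.5) = -568.32 m.
1° of latitude spans πR/180 = 111195 m; at latitude φ, 1° of longitude spans that × cos φ = 98362.6 m, so Δλ = -568.32 / 98362.6 × 3600 = -20.800″.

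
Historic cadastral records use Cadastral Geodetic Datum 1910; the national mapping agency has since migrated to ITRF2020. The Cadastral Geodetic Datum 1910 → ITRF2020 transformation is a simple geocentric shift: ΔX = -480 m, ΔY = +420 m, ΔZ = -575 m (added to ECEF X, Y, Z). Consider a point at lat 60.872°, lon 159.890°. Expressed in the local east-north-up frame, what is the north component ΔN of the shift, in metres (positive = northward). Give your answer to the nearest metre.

At φ = 60.872°, λ = 159.890°: sin φ = 0.873534, cos φ = 0.486762, sin λ = 0.343824, cos λ = -0.939034.
ΔN = −sin φ cos λ·ΔX − sin φ sin λ·ΔY + cos φ·ΔZ = −(0.873534)(-0.939034)(-480) − (0.873534)(0.343824)(420) + (0.486762)(-575) = -799.77 m.

ΔN = -800 m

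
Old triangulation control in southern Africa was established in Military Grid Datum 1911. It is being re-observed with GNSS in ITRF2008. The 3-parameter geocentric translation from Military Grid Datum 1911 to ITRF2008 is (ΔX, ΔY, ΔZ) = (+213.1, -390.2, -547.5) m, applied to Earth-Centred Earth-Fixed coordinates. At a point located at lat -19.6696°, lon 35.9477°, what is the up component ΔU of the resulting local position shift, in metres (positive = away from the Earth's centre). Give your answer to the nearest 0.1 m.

ΔU = 131.0 m

The local up (radial) axis is (cos φ cos λ, cos φ sin λ, sin φ), giving ΔU = 162.449 − 215.699 + 184.286 = 131.04 m.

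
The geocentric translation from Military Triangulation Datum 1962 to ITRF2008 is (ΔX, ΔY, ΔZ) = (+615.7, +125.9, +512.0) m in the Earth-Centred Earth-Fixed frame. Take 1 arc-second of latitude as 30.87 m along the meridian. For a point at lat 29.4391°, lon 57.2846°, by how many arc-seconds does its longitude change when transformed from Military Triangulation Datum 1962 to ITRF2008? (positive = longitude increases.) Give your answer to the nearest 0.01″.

sin φ = 0.491498, cos φ = 0.870879, sin λ = 0.841366, cos λ = 0.540466.
East component: ΔE = −sin λ·ΔX + cos λ·ΔY = −(0.841366)(615.7) + (0.540466)(125.9) = -449.98 m.
1° of latitude spans 3600 × 30.87 = 111132 m; at latitude φ, 1° of longitude spans that × cos φ = 96782.5 m, so Δλ = -449.98 / 96782.5 × 3600 = -16.738″.

Δλ = -16.74″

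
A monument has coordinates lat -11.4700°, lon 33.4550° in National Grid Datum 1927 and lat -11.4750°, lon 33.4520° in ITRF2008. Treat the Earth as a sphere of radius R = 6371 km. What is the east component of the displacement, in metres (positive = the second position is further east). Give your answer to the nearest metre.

Δφ = -11.4750° − -11.4700° = -0.0050°; Δλ = 33.4520° − 33.4550° = -0.0030°.
1° along a meridian = πR/180 = 111195 m.
ΔN = Δφ × 111195 = -556.0 m; ΔE = Δλ × 111195 × cos(-11.4700°) = -0.0030 × 111195 × 0.980029 = -326.9 m.

ΔE = -327 m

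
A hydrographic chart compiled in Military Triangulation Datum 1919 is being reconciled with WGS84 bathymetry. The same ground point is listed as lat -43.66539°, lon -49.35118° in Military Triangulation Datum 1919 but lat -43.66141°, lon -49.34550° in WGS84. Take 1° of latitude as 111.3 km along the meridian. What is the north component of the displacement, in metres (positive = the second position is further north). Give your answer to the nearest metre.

Δφ = -43.66141° − -43.66539° = +0.00398°; Δλ = -49.34550° − -49.35118° = +0.00568°.
ΔN = Δφ × 111300 = 443.0 m; ΔE = Δλ × 111300 × cos(-43.66539°) = +0.00568 × 111300 × 0.723384 = 457.3 m.

ΔN = 443 m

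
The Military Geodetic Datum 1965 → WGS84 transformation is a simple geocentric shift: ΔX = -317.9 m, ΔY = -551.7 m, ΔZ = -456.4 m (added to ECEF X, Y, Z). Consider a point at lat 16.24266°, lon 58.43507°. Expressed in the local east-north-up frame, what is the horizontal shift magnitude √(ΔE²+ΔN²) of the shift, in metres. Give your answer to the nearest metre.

At φ = 16.24266°, λ = 58.43507°: sin φ = 0.279706, cos φ = 0.960086, sin λ = 0.852047, cos λ = 0.523464.
ΔE = −sin λ·ΔX + cos λ·ΔY = −(0.852047)·(-317.9) + (0.523464)·(-551.7) = -17.93 m.
ΔN = −sin φ cos λ·ΔX − sin φ sin λ·ΔY + cos φ·ΔZ = −(0.279706)(0.523464)(-317.9) − (0.279706)(0.852047)(-551.7) + (0.960086)(-456.4) = -260.15 m.
Horizontal magnitude = √(ΔE² + ΔN²) = √((-17.93)² + (-260.15)²) = 260.77 m.

261 m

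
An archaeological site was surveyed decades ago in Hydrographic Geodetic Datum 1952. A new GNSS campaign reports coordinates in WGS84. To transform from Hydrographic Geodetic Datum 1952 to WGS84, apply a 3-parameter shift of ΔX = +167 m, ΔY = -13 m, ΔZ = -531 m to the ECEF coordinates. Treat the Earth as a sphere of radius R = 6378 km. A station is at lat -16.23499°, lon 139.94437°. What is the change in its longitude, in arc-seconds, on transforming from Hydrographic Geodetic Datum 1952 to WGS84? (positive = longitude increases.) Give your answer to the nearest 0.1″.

Δλ = -3.3″

sin φ = -0.279577, cos φ = 0.960123, sin λ = 0.643531, cos λ = -0.765420.
East component: ΔE = −sin λ·ΔX + cos λ·ΔY = −(0.643531)(167) + (-0.765420)(-13) = -97.52 m.
1° of latitude spans πR/180 = 111317 m; at latitude φ, 1° of longitude spans that × cos φ = 106878.1 m, so Δλ = -97.52 / 106878.1 × 3600 = -3.285″.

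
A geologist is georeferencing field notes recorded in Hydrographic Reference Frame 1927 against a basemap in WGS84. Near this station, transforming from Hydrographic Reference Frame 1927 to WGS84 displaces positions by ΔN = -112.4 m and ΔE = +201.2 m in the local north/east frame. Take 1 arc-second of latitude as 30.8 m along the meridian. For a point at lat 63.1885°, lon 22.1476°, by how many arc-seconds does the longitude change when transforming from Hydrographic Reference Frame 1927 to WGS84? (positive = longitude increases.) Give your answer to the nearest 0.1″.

At latitude 63.1885°, cos φ = 0.451057.
1″ of longitude at this latitude = 30.80 × cos φ = 13.8925 m, so Δλ = 201.2 / 13.8925 = 14.483″.

Δλ = 14.5″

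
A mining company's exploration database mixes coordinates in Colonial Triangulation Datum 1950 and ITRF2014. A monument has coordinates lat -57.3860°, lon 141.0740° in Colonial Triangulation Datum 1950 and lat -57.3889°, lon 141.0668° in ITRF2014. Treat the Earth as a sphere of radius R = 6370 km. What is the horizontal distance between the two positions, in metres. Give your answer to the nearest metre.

Δφ = -57.3889° − -57.3860° = -0.0029°; Δλ = 141.0668° − 141.0740° = -0.0072°.
1° along a meridian = πR/180 = 111177 m.
ΔN = Δφ × 111177 = -322.4 m; ΔE = Δλ × 111177 × cos(-57.3860°) = -0.0072 × 111177 × 0.538977 = -431.4 m.
Distance = √(ΔE² + ΔN²) = √((-431.4)² + (-322.4)²) = 538.6 m.

539 m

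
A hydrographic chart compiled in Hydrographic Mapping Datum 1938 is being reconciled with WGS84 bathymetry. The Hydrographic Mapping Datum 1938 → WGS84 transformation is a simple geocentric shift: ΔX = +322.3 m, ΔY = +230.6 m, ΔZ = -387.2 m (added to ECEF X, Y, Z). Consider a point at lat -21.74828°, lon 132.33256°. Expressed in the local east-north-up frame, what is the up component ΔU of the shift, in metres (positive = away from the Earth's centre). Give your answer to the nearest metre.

ΔU = 100 m

At φ = -21.74828°, λ = 132.33256°: sin φ = -0.370530, cos φ = 0.928821, sin λ = 0.739249, cos λ = -0.673433.
ΔU = cos φ cos λ·ΔX + cos φ sin λ·ΔY + sin φ·ΔZ = (0.928821)(-0.673433)(322.3) + (0.928821)(0.739249)(230.6) + (-0.370530)(-387.2) = 100.21 m.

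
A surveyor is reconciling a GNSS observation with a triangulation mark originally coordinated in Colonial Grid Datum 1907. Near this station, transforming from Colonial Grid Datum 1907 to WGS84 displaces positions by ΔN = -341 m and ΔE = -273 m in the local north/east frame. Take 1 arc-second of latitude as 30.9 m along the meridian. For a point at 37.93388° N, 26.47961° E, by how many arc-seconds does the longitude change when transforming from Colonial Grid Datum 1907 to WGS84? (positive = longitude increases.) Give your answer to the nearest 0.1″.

At latitude 37.93388°, cos φ = 0.788721.
1″ of longitude at this latitude = 30.90 × cos φ = 24.3715 m, so Δλ = -273.0 / 24.3715 = -11.202″.

Δλ = -11.2″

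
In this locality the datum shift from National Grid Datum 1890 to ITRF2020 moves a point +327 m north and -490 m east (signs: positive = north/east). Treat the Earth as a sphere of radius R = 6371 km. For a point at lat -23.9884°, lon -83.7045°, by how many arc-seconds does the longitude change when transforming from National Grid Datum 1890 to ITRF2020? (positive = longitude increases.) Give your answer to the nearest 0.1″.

Δλ = -17.4″

At latitude -23.9884°, cos φ = 0.913628.
One radian of longitude at latitude φ spans R cos φ, so Δλ = ΔE / (R cos φ) = -490.0 / (6371000 × 0.913628) = -8.4182e-05 rad = -17.364″.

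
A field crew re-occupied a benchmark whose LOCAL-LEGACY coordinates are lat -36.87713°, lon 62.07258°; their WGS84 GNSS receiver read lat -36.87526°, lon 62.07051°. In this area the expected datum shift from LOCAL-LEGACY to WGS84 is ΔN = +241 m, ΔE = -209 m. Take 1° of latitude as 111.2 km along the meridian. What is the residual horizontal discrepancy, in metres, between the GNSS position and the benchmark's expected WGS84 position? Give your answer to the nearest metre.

Observed coordinate differences: Δφ = +0.00187°, Δλ = -0.00207°.
Converting to metres (1° lat = 111200 m, cos φ = 0.799924): observed ΔN = 207.9 m, observed ΔE = -184.1 m.
Subtracting the expected shift leaves a residual of 207.9 − (241) = -33.1 m north and -184.1 − (-209) = 24.9 m east.
Residual distance = √((-33.1)² + 24.9²) = 41.4 m.

41 m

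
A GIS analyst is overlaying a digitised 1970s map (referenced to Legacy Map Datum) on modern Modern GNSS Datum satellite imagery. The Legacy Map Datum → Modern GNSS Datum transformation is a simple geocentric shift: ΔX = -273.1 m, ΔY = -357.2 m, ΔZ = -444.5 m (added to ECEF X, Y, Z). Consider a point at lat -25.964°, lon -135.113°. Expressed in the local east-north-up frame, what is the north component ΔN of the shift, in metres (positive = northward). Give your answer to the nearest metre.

The local north axis is (−sin φ cos λ, −sin φ sin λ, cos φ), giving ΔN = 84.712 + 110.362 − 399.636 = -204.56 m.

ΔN = -205 m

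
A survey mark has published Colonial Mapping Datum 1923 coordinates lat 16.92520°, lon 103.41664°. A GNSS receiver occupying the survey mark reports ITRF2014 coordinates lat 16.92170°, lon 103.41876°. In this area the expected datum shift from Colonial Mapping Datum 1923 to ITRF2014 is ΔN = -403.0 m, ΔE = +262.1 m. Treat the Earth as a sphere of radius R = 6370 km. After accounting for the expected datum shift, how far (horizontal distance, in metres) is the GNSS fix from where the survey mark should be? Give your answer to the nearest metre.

39 m

Observed coordinate differences: Δφ = -0.00350°, Δλ = +0.00212°.
Converting to metres (1° lat = 111177 m, cos φ = 0.956686): observed ΔN = -389.1 m, observed ΔE = 225.5 m.
Subtracting the expected shift leaves a residual of -389.1 − (-403.0) = 13.9 m north and 225.5 − (262.1) = -36.6 m east.
Residual distance = √(13.9² + (-36.6)²) = 39.2 m.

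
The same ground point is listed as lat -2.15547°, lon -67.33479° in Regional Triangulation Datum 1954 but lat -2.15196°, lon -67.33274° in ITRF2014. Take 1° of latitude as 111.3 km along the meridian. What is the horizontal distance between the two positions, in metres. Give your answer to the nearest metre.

Δφ = -2.15196° − -2.15547° = +0.00351°; Δλ = -67.33274° − -67.33479° = +0.00205°.
ΔN = Δφ × 111300 = 390.7 m; ΔE = Δλ × 111300 × cos(-2.15547°) = +0.00205 × 111300 × 0.999292 = 228.0 m.
Distance = √(ΔE² + ΔN²) = √(228.0² + 390.7²) = 452.3 m.

452 m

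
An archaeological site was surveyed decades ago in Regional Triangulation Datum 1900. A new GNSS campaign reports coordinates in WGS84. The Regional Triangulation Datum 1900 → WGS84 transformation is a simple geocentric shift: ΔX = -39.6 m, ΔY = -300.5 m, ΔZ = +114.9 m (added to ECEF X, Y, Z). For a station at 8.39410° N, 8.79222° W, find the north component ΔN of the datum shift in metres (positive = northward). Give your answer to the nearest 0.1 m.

ΔN = 112.7 m

The local north axis is (−sin φ cos λ, −sin φ sin λ, cos φ), giving ΔN = 5.713 − 6.705 + 113.669 = 112.68 m.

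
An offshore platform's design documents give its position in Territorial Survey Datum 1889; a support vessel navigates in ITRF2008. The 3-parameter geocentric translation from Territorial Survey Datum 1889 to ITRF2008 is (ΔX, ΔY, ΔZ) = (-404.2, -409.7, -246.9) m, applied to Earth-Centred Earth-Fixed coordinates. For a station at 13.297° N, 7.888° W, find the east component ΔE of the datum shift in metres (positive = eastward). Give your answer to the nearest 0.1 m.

The local east axis at (φ, λ) is (−sin λ, cos λ, 0), so ΔE = −sin(-7.888°)·(-404.2) + cos(-7.888°)·(-409.7) = -461.29 m.

ΔE = -461.3 m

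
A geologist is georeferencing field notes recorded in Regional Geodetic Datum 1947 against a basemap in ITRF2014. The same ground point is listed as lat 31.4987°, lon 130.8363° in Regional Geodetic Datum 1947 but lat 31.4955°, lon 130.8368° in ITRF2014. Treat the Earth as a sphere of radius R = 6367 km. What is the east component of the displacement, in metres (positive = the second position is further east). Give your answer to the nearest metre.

Δφ = 31.4955° − 31.4987° = -0.0032°; Δλ = 130.8368° − 130.8363° = +0.0005°.
1° along a meridian = πR/180 = 111125 m.
ΔN = Δφ × 111125 = -355.6 m; ΔE = Δλ × 111125 × cos(31.4987°) = +0.0005 × 111125 × 0.852652 = 47.4 m.

ΔE = 47 m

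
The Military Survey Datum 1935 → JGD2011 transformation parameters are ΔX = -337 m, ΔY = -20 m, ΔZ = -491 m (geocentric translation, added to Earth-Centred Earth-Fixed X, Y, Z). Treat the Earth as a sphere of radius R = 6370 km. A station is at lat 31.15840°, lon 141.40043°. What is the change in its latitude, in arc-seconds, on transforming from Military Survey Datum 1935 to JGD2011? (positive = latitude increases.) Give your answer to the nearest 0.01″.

Δφ = -17.81″

sin φ = 0.517406, cos φ = 0.855740, sin λ = 0.623874, cos λ = -0.781525.
North component: ΔN = −sin φ cos λ·ΔX − sin φ sin λ·ΔY + cos φ·ΔZ = −(0.517406)(-0.781525)(-337) − (0.517406)(0.623874)(-20) + (0.855740)(-491) = -549.98 m.
1° of latitude spans πR/180 = 111177 m, so Δφ = -549.98 / 111177 × 3600 = -17.809″.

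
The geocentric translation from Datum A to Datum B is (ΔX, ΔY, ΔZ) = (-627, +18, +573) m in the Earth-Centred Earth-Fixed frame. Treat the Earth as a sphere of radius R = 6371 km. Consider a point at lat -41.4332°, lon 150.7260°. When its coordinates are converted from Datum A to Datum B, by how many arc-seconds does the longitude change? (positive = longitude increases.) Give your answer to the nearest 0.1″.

Δλ = 12.6″

sin φ = -0.661746, cos φ = 0.749728, sin λ = 0.488987, cos λ = -0.872291.
East component: ΔE = −sin λ·ΔX + cos λ·ΔY = −(0.488987)(-627) + (-0.872291)(18) = 290.89 m.
1° of latitude spans πR/180 = 111195 m; at latitude φ, 1° of longitude spans that × cos φ = 83365.9 m, so Δλ = 290.89 / 83365.9 × 3600 = 12.562″.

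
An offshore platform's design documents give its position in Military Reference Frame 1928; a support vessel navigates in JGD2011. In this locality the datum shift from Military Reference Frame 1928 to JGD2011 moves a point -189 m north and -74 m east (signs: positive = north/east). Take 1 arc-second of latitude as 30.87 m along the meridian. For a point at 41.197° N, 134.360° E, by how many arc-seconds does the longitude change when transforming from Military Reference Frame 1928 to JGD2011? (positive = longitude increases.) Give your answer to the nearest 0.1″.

Δλ = -3.2″

At latitude 41.197°, cos φ = 0.752449.
1″ of longitude at this latitude = 30.87 × cos φ = 23.2281 m, so Δλ = -74.0 / 23.2281 = -3.186″.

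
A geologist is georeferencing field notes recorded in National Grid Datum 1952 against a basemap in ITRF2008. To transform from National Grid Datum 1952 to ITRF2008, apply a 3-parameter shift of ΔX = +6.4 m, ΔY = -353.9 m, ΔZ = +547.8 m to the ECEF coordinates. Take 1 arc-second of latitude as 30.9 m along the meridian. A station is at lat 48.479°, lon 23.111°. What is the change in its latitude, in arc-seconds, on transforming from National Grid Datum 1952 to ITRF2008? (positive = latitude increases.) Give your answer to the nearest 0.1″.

sin φ = 0.748713, cos φ = 0.662895, sin λ = 0.392514, cos λ = 0.919746.
North component: ΔN = −sin φ cos λ·ΔX − sin φ sin λ·ΔY + cos φ·ΔZ = −(0.748713)(0.919746)(6.4) − (0.748713)(0.392514)(-353.9) + (0.662895)(547.8) = 462.73 m.
1° of latitude spans 3600 × 30.90 = 111240 m, so Δφ = 462.73 / 111240 × 3600 = 14.975″.

Δφ = 15.0″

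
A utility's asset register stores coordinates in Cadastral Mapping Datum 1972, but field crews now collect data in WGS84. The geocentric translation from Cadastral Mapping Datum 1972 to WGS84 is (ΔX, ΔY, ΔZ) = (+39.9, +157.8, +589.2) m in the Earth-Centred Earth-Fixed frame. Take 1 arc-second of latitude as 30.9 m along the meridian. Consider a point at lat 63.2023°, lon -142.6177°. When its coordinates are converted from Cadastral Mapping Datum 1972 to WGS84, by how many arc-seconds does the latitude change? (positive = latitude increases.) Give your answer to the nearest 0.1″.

sin φ = 0.892604, cos φ = 0.450842, sin λ = -0.607130, cos λ = -0.794602.
North component: ΔN = −sin φ cos λ·ΔX − sin φ sin λ·ΔY + cos φ·ΔZ = −(0.892604)(-0.794602)(39.9) − (0.892604)(-0.607130)(157.8) + (0.450842)(589.2) = 379.45 m.
1° of latitude spans 3600 × 30.90 = 111240 m, so Δφ = 379.45 / 111240 × 3600 = 12.280″.

Δφ = 12.3″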